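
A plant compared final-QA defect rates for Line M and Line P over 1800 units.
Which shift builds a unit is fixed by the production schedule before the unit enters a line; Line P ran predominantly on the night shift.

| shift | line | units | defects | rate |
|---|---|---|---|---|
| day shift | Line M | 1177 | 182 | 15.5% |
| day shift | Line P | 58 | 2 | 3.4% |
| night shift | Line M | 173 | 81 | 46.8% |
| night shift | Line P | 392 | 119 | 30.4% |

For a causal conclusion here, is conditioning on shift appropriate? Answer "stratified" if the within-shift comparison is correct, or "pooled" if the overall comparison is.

The shift-specific comparison favours Line P throughout, but the pooled figures favour Line M. The question is whether to condition on shift.
The imbalance in shift arose from how units were allocated, not from anything the line did; and shift independently affects the outcome. The pooled gap is confounded — condition on shift.
Within each level — day shift: 15.5% vs 3.4%; night shift: 46.8% vs 30.4% — Line P is lower every time.

stratified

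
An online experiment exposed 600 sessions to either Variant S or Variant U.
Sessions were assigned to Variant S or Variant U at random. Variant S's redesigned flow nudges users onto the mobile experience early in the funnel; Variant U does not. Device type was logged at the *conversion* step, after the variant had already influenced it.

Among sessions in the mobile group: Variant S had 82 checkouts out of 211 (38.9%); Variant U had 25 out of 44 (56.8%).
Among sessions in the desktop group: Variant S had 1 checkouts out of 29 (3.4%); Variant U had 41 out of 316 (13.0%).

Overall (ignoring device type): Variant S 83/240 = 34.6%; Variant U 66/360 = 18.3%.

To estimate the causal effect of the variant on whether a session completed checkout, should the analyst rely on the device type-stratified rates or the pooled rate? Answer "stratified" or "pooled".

pooled

The distribution of device type is itself part of what the variant does — it is an intermediate outcome. Holding it fixed would remove that part of the effect; the total effect is the pooled difference.
Pooled: Variant S 34.6% vs Variant U 18.3%; Variant S is higher overall.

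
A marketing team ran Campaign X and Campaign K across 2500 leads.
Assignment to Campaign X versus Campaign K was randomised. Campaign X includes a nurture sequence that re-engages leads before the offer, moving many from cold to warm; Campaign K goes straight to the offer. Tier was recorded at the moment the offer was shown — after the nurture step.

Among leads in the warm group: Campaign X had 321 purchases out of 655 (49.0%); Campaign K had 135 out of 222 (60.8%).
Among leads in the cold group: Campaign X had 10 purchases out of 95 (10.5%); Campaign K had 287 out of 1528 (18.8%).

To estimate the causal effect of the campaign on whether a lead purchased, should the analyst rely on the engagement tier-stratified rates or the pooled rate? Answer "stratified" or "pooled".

pooled

Engagement tier is downstream of the campaign. One should not condition on a consequence of treatment, so the overall rates are the right comparison.
Pooled: Campaign X 44.1% vs Campaign K 24.1%; Campaign X is higher overall.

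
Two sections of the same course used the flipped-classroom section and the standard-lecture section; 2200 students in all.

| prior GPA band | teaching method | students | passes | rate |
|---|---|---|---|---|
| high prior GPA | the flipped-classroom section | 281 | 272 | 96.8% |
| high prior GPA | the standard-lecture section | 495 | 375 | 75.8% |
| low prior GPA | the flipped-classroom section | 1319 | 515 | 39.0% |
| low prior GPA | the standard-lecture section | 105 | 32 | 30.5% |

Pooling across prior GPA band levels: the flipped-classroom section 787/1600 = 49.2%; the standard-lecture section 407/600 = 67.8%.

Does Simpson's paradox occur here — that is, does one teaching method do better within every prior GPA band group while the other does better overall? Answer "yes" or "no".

yes

Within each prior GPA band level (high prior GPA 96.8% vs 75.8%; low prior GPA 39.0% vs 30.5%), the flipped-classroom section has the higher rate every time. Pooled: 49.2% vs 67.8% — the standard-lecture section has the higher rate overall. The two comparisons disagree.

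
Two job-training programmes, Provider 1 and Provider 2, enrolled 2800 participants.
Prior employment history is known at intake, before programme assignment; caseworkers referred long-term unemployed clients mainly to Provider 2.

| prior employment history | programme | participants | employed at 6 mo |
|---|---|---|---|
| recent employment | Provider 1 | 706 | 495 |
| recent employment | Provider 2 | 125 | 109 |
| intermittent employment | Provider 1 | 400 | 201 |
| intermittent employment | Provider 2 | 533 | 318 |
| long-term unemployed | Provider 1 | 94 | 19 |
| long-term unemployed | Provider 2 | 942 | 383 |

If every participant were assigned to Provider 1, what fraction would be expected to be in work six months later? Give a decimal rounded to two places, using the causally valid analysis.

The stratified and pooled comparisons disagree (Provider 2 wins within each prior employment history; Provider 1 wins overall), so the answer turns on the causal role of prior employment history.
Prior employment history is set before the programme has any effect — it is not caused by the programme — and it independently drives the outcome. That makes it a confounder, so the causal comparison is within prior employment history levels.
Standardising Provider 1 to the population prior employment history mix: 0.297·495/706 + 0.333·201/400 + 0.370·19/94 = 0.450.

0.45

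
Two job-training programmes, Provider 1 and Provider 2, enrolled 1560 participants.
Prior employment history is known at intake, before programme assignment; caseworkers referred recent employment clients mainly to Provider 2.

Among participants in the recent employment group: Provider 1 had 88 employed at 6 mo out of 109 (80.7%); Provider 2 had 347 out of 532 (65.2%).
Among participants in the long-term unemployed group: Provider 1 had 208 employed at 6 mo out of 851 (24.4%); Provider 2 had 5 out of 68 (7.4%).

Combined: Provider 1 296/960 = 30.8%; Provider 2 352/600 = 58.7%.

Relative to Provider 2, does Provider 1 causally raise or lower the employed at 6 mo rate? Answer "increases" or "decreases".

Prior employment history satisfies the back-door criterion: it is not a descendant of the programme, and it blocks the spurious path from programme to outcome. Adjusting for it (i.e., using the within-prior employment history rates) gives the causal effect.
Within each level — recent employment: 80.7% vs 65.2%; long-term unemployed: 24.4% vs 7.4% — Provider 1 is higher every time.

increases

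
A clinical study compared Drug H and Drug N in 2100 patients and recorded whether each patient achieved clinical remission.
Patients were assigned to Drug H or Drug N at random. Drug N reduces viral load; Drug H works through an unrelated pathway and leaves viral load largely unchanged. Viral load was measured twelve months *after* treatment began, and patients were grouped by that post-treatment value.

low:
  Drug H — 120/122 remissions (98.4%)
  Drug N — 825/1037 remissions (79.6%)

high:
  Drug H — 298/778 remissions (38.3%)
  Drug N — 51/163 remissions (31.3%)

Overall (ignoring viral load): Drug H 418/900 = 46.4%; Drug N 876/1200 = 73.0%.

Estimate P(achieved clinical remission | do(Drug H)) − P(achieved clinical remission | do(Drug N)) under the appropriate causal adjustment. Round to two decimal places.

-0.27

Viral load here is a post-treatment variable shaped by the drug; conditioning on it would introduce bias rather than remove it. The overall comparison is the causal one.
The causal difference is the pooled difference: 0.464 − 0.730 = -0.266.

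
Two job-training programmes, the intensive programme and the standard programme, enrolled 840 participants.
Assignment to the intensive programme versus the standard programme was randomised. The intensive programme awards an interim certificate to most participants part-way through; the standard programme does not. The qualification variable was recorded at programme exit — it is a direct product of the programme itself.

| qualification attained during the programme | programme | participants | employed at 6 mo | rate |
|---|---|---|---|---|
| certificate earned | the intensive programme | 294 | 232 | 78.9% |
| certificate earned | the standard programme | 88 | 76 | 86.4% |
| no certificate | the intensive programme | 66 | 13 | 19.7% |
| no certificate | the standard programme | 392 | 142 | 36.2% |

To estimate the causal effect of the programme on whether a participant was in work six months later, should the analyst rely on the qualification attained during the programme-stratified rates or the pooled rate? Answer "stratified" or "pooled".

Qualification attained during the programme here is a post-treatment variable shaped by the programme; conditioning on it would introduce bias rather than remove it. The overall comparison is the causal one.
Pooled: the intensive programme 68.1% vs the standard programme 45.4%; the intensive programme is higher overall.

pooled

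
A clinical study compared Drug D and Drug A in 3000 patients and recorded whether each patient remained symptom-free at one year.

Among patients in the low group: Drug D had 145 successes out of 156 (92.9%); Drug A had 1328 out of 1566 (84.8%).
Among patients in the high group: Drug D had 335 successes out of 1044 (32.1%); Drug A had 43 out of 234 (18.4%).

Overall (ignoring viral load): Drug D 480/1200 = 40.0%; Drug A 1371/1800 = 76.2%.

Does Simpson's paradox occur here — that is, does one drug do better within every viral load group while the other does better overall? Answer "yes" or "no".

yes

Within each viral load level (low 92.9% vs 84.8%; high 32.1% vs 18.4%), Drug D has the higher rate every time. Pooled: 40.0% vs 76.2% — Drug A has the higher rate overall. The two comparisons disagree.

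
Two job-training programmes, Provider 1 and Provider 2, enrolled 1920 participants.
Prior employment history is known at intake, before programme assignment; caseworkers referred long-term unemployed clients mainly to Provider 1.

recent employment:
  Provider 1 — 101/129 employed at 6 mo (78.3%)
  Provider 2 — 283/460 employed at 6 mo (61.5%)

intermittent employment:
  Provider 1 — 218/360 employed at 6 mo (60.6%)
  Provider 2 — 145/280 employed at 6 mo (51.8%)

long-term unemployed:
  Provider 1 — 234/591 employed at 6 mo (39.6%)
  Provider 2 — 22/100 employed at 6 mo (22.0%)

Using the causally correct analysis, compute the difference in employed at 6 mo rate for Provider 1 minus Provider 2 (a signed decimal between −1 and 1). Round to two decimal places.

The stratified and pooled comparisons disagree (Provider 1 wins within each prior employment history; Provider 2 wins overall), so the answer turns on the causal role of prior employment history.
The imbalance in prior employment history arose from how participants were allocated, not from anything the programme did; and prior employment history independently affects the outcome. The pooled gap is confounded — condition on prior employment history.
Adjusting over the population distribution of prior employment history: 0.307·(0.783−0.615) + 0.333·(0.606−0.518) + 0.360·(0.396−0.220) = +0.144.

+0.14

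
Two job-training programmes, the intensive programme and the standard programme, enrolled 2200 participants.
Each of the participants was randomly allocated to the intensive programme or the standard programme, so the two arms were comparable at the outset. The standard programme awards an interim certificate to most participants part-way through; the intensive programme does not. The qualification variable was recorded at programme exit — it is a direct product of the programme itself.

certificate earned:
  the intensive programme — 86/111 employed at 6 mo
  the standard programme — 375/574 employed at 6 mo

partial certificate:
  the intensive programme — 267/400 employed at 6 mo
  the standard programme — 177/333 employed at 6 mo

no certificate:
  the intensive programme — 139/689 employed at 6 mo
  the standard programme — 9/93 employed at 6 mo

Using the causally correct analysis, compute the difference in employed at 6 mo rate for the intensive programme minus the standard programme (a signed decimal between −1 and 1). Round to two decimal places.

-0.15

Within every qualification attained during the programme level the intensive programme has the higher rate, yet pooled the standard programme does — Simpson's reversal.
The distribution of qualification attained during the programme is itself part of what the programme does — it is an intermediate outcome. Holding it fixed would remove that part of the effect; the total effect is the pooled difference.
The causal difference is the pooled difference: 0.410 − 0.561 = -0.151.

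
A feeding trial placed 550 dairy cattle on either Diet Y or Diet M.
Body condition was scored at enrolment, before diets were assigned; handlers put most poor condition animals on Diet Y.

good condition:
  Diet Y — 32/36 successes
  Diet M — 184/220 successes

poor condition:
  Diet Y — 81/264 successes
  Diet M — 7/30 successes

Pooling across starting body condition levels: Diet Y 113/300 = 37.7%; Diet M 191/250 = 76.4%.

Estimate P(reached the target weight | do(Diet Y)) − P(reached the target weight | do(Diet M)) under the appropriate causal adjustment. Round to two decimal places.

+0.06

The starting body condition-specific comparison favours Diet Y throughout, but the pooled figures favour Diet M. The question is whether to condition on starting body condition.
Nothing the diet does changes starting body condition; the imbalance is an allocation artefact. With starting body condition also predicting the outcome, the pooled figure is confounded, and the within-stratum comparison is the causal one.
Adjusting over the population distribution of starting body condition: 0.465·(0.889−0.836) + 0.535·(0.307−0.233) = +0.064.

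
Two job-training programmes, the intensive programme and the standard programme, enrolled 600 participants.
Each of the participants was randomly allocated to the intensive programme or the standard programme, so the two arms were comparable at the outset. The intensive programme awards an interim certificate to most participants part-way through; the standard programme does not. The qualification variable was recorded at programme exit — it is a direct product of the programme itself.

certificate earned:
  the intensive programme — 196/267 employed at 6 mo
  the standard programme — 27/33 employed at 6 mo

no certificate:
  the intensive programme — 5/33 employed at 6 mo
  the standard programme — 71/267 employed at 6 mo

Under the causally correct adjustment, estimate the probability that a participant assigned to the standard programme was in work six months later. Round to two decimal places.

the standard programme is higher inside every qualification attained during the programme stratum but the intensive programme is higher in aggregate. Whether to stratify depends on how qualification attained during the programme relates to the programme.
The distribution of qualification attained during the programme is itself part of what the programme does — it is an intermediate outcome. Holding it fixed would remove that part of the effect; the total effect is the pooled difference.
So P(outcome | do(the standard programme)) is just the pooled rate for the standard programme: 98/300 = 0.327.

0.33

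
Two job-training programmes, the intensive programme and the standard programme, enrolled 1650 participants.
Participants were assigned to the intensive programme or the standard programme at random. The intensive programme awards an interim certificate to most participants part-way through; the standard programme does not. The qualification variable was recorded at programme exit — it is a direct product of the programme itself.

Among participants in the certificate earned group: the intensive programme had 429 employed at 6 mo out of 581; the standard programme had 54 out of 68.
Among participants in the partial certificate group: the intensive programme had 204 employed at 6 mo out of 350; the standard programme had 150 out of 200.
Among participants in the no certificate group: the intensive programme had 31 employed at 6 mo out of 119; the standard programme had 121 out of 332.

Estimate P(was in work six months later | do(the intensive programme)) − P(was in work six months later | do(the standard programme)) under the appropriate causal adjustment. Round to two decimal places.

+0.09

the standard programme is higher inside every qualification attained during the programme stratum but the intensive programme is higher in aggregate. Whether to stratify depends on how qualification attained during the programme relates to the programme.
Stratifying would compare programmes among participants the programmes themselves sorted into qualification attained during the programme groups — a form of selection on an intermediate. The unconditioned pooled rates give the total causal effect.
The causal difference is the pooled difference: 0.632 − 0.542 = +0.091.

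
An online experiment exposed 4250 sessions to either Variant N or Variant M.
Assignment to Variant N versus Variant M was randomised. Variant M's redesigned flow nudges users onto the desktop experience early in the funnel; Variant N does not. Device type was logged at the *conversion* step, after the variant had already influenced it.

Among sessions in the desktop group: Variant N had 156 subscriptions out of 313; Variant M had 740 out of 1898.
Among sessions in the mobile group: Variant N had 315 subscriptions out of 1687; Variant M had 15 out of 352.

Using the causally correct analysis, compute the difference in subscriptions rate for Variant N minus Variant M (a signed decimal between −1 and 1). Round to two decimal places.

-0.10

The device type-specific comparison favours Variant N throughout, but the pooled figures favour Variant M. The question is whether to condition on device type.
Device type lies on the pathway variant → device type → outcome, so adjusting for it blocks the indirect effect. For the total causal effect of variant, use the unadjusted pooled rates.
The causal difference is the pooled difference: 0.235 − 0.336 = -0.100.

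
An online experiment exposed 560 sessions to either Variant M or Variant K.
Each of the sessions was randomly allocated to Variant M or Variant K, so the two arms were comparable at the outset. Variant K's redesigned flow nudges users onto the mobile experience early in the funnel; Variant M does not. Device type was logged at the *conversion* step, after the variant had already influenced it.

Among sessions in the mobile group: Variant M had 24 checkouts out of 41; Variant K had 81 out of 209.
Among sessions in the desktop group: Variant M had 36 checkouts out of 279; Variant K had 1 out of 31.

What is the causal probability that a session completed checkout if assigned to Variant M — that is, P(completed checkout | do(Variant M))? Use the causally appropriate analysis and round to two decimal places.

The stratified and pooled comparisons disagree (Variant M wins within each device type; Variant K wins overall), so the answer turns on the causal role of device type.
Because the variant influences device type, device type is a post-treatment mediator, not a confounder. Stratifying on it would bias the estimate; the causal effect is the crude pooled difference.
So P(outcome | do(Variant M)) is just the pooled rate for Variant M: 60/320 = 0.188.

0.19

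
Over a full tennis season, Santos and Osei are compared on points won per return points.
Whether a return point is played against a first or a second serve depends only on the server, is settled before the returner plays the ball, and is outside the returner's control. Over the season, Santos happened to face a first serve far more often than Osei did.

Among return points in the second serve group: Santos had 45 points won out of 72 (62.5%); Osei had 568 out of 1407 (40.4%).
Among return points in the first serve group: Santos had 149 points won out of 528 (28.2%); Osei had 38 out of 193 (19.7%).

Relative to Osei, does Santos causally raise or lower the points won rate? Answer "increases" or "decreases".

Serve type satisfies the back-door criterion: it is not a descendant of the player, and it blocks the spurious path from player to outcome. Adjusting for it (i.e., using the within-serve type rates) gives the causal effect.
Within each level — second serve: 62.5% vs 40.4%; first serve: 28.2% vs 19.7% — Santos is higher every time.

increases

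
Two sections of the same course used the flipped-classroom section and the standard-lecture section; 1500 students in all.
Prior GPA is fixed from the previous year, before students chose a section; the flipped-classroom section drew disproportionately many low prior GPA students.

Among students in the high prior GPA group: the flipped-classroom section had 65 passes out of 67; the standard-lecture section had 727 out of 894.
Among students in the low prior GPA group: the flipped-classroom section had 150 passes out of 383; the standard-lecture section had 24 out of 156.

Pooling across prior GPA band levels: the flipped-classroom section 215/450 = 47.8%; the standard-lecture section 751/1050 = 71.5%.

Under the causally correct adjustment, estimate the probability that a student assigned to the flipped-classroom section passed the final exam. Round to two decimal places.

Prior GPA band is set before the teaching method has any effect — it is not caused by the teaching method — and it independently drives the outcome. That makes it a confounder, so the causal comparison is within prior GPA band levels.
Standardising the flipped-classroom section to the population prior GPA band mix: 0.641·65/67 + 0.359·150/383 = 0.762.

0.76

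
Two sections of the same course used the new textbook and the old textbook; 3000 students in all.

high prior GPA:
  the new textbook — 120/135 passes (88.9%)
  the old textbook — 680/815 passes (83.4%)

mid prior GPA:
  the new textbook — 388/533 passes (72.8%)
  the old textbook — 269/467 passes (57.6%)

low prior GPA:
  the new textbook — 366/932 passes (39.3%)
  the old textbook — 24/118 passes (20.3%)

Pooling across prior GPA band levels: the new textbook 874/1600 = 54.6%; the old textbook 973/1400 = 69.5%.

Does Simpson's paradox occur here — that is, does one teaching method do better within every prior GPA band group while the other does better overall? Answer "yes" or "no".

yes

Within each prior GPA band level (high prior GPA 88.9% vs 83.4%; mid prior GPA 72.8% vs 57.6%; low prior GPA 39.3% vs 20.3%), the new textbook has the higher rate every time. Pooled: 54.6% vs 69.5% — the old textbook has the higher rate overall. The two comparisons disagree.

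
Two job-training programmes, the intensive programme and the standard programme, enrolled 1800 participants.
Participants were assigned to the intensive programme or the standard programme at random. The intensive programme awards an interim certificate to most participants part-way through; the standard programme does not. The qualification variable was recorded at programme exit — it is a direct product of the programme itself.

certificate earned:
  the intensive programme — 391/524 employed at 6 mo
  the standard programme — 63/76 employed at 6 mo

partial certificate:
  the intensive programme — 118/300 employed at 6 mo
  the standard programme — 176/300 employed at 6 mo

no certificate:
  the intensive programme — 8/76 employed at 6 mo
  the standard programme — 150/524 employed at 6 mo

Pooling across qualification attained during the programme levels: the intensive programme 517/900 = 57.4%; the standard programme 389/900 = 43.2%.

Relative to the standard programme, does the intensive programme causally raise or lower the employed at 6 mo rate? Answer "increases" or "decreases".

increases

The qualification attained during the programme-specific comparison favours the standard programme throughout, but the pooled figures favour the intensive programme. The question is whether to condition on qualification attained during the programme.
Qualification attained during the programme here is a post-treatment variable shaped by the programme; conditioning on it would introduce bias rather than remove it. The overall comparison is the causal one.
Pooled: the intensive programme 57.4% vs the standard programme 43.2%; the intensive programme is higher overall.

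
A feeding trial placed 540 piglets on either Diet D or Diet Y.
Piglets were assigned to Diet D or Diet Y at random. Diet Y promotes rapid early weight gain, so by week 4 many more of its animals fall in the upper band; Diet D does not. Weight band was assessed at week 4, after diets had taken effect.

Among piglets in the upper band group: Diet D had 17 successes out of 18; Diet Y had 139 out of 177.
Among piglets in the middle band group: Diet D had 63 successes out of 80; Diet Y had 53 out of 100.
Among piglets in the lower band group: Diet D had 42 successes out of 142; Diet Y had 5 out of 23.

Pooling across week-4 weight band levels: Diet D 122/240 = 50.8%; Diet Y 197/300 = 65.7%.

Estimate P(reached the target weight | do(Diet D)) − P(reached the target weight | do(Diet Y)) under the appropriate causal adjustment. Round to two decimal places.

-0.15

The week-4 weight band-specific comparison favours Diet D throughout, but the pooled figures favour Diet Y. The question is whether to condition on week-4 weight band.
Stratifying would compare diets among piglets the diets themselves sorted into week-4 weight band groups — a form of selection on an intermediate. The unconditioned pooled rates give the total causal effect.
The causal difference is the pooled difference: 0.508 − 0.657 = -0.148.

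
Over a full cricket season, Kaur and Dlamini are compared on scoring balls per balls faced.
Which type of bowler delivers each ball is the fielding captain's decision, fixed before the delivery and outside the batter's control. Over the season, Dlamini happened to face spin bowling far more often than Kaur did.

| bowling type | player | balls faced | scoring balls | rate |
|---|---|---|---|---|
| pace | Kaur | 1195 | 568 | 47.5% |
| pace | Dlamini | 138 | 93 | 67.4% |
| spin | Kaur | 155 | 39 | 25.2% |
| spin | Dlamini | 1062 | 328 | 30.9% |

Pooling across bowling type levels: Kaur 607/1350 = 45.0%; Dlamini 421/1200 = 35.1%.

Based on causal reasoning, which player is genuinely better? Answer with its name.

Dlamini

Bowling type is set before the player has any effect — it is not caused by the player — and it independently drives the outcome. That makes it a confounder, so the causal comparison is within bowling type levels.
Within each level — pace: 47.5% vs 67.4%; spin: 25.2% vs 30.9% — Dlamini is higher every time.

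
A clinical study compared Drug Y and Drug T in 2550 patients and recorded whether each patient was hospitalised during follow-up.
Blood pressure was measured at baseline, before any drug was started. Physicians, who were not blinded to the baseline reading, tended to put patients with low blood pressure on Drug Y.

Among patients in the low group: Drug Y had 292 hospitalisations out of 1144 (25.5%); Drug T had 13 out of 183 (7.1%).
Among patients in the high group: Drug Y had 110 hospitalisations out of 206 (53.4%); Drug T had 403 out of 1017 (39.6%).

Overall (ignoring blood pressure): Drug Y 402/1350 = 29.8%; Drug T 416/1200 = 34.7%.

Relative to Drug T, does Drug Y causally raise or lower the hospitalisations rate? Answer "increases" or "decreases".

increases

Here blood pressure is a common cause — it drives both which drug a case falls under and the outcome. The crude comparison mixes populations; the stratum-specific rates are the causally relevant ones.
Within each level — low: 25.5% vs 7.1%; high: 53.4% vs 39.6% — Drug T is lower every time.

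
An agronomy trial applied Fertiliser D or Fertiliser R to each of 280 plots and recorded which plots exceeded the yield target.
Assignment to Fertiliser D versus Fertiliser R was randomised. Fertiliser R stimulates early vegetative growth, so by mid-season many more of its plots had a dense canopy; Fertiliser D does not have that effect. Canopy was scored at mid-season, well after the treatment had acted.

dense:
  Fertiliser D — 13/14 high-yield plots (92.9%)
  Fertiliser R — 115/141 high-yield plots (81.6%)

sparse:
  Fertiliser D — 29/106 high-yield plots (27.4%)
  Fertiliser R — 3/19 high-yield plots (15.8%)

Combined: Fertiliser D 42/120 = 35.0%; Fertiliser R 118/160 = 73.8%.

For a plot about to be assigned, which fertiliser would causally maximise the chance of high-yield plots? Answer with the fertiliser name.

Fertiliser R

Within every mid-season canopy level Fertiliser D has the higher rate, yet pooled Fertiliser R does — Simpson's reversal.
Stratifying would compare fertilisers among plots the fertilisers themselves sorted into mid-season canopy groups — a form of selection on an intermediate. The unconditioned pooled rates give the total causal effect.
Pooled: Fertiliser D 35.0% vs Fertiliser R 73.8%; Fertiliser R is higher overall.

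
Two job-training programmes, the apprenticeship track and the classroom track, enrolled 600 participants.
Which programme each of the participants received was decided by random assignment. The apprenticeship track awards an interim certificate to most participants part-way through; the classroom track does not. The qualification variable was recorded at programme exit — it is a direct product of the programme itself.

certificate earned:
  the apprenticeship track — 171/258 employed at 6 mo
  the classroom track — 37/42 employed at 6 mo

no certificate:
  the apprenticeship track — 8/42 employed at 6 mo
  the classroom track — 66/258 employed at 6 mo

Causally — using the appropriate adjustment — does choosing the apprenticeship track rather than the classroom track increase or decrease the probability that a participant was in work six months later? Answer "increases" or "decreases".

increases

Qualification attained during the programme here is a post-treatment variable shaped by the programme; conditioning on it would introduce bias rather than remove it. The overall comparison is the causal one.
Pooled: the apprenticeship track 59.7% vs the classroom track 34.3%; the apprenticeship track is higher overall.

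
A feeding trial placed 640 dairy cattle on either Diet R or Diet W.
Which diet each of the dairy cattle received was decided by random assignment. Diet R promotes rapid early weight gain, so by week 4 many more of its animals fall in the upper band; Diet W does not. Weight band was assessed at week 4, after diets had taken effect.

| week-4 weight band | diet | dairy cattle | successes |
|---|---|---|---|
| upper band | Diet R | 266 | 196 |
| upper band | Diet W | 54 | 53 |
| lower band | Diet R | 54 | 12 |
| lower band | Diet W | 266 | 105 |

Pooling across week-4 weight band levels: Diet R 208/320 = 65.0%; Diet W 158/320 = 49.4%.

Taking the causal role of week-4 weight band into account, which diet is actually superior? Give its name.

Week-4 weight band lies on the pathway diet → week-4 weight band → outcome, so adjusting for it blocks the indirect effect. For the total causal effect of diet, use the unadjusted pooled rates.
Pooled: Diet R 65.0% vs Diet W 49.4%; Diet R is higher overall.

Diet R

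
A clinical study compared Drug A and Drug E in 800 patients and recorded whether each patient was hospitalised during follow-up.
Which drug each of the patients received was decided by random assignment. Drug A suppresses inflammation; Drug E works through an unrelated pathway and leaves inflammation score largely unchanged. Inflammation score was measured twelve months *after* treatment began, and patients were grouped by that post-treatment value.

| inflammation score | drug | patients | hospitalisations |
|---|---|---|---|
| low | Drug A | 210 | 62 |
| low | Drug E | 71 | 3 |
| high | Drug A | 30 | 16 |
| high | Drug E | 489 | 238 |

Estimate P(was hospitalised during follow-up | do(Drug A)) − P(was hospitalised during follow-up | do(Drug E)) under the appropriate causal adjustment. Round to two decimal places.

Inflammation score lies on the pathway drug → inflammation score → outcome, so adjusting for it blocks the indirect effect. For the total causal effect of drug, use the unadjusted pooled rates.
The causal difference is the pooled difference: 0.325 − 0.430 = -0.105.

-0.11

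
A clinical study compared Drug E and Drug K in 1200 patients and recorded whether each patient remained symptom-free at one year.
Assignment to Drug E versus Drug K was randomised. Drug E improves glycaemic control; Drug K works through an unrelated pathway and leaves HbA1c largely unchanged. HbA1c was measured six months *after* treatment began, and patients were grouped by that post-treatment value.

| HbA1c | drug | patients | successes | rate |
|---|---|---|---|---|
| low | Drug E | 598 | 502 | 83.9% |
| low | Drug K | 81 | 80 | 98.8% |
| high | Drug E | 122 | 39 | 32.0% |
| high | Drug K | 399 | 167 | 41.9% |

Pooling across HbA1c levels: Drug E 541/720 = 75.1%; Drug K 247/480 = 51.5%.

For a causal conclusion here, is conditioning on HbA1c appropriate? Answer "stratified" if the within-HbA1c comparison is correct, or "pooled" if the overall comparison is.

pooled

The stratified and pooled comparisons disagree (Drug K wins within each HbA1c; Drug E wins overall), so the answer turns on the causal role of HbA1c.
HbA1c lies on the pathway drug → HbA1c → outcome, so adjusting for it blocks the indirect effect. For the total causal effect of drug, use the unadjusted pooled rates.
Pooled: Drug E 75.1% vs Drug K 51.5%; Drug E is higher overall.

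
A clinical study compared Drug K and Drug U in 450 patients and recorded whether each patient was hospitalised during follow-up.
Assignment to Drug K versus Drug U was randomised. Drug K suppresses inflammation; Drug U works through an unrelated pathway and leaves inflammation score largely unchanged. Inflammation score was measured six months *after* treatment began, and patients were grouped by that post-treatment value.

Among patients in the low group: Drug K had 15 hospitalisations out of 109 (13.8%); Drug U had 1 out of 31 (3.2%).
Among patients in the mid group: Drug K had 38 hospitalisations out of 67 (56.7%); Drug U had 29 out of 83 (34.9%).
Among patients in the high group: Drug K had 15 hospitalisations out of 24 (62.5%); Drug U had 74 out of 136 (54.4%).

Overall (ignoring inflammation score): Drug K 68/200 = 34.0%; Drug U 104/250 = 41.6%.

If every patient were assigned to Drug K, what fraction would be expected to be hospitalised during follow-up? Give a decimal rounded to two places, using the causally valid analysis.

0.34

Inflammation score is downstream of the drug. One should not condition on a consequence of treatment, so the overall rates are the right comparison.
So P(outcome | do(Drug K)) is just the pooled rate for Drug K: 68/200 = 0.340.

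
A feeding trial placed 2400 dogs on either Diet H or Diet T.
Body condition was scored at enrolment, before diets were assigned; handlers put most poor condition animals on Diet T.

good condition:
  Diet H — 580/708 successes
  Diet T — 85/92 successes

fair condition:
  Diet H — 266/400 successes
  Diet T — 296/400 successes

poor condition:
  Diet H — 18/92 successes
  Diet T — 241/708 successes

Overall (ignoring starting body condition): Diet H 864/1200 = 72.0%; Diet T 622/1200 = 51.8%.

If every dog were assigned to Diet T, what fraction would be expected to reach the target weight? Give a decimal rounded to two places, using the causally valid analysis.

Here starting body condition is a common cause — it drives both which diet a case falls under and the outcome. The crude comparison mixes populations; the stratum-specific rates are the causally relevant ones.
Standardising Diet T to the population starting body condition mix: 0.333·85/92 + 0.333·296/400 + 0.333·241/708 = 0.668.

0.67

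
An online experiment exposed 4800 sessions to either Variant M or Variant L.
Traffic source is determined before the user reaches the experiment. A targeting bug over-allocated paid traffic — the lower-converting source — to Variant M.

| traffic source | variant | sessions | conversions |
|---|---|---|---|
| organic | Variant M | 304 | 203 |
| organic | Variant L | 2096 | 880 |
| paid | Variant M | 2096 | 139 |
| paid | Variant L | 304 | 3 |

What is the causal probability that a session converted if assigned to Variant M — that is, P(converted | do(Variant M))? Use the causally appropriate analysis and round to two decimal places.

Here traffic source is a common cause — it drives both which variant a case falls under and the outcome. The crude comparison mixes populations; the stratum-specific rates are the causally relevant ones.
Standardising Variant M to the population traffic source mix: 0.500·203/304 + 0.500·139/2096 = 0.367.

0.37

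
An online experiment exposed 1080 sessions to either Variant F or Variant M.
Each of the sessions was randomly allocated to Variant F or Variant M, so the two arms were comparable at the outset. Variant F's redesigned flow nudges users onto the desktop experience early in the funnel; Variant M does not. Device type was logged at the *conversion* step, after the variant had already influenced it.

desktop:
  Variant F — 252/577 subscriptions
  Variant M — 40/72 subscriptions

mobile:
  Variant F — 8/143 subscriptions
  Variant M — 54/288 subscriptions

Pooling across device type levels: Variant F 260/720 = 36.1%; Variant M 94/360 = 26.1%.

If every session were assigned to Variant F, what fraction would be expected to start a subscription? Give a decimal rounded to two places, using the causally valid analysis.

0.36

Device type is recorded after the variant and is itself shifted by it — it sits on the causal path from variant to outcome. Conditioning on a mediator would strip out part of the effect we want; the pooled comparison gives the total causal effect.
So P(outcome | do(Variant F)) is just the pooled rate for Variant F: 260/720 = 0.361.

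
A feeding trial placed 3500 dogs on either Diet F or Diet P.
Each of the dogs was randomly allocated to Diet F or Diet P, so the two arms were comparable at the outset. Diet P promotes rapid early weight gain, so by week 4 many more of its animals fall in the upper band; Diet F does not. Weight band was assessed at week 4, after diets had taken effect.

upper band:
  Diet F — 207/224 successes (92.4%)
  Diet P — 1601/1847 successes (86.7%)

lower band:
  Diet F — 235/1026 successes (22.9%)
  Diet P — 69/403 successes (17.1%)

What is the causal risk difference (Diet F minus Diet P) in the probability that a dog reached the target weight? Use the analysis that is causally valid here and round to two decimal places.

-0.39

Week-4 weight band here is a post-treatment variable shaped by the diet; conditioning on it would introduce bias rather than remove it. The overall comparison is the causal one.
The causal difference is the pooled difference: 0.354 − 0.742 = -0.389.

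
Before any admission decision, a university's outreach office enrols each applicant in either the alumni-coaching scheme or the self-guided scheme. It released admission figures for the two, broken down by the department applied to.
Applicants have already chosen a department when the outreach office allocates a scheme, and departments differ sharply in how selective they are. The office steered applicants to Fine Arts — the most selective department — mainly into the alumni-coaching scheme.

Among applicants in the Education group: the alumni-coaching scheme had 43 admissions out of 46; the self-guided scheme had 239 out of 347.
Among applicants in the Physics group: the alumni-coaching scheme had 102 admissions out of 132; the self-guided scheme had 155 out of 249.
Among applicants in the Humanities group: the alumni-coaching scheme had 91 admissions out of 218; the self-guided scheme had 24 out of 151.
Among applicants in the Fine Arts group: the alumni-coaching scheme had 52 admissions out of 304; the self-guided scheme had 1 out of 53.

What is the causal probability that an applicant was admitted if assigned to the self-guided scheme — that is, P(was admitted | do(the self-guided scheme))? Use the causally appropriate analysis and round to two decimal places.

Since department is a pre-existing factor (not a product of the outreach scheme) and it affects the outcome on its own, it is a confounder. The stratified rates, not the pooled rate, identify the causal effect.
Standardising the self-guided scheme to the population department mix: 0.262·239/347 + 0.254·155/249 + 0.246·24/151 + 0.238·1/53 = 0.382.

0.38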